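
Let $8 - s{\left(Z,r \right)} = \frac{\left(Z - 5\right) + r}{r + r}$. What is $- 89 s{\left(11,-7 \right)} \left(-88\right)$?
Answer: $\frac{434676}{7} \approx 62097.0$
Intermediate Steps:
$s{\left(Z,r \right)} = 8 - \frac{-5 + Z + r}{2 r}$ ($s{\left(Z,r \right)} = 8 - \frac{\left(Z - 5\right) + r}{r + r} = 8 - \frac{\left(-5 + Z\right) + r}{2 r} = 8 - \left(-5 + Z + r\right) \frac{1}{2 r} = 8 - \frac{-5 + Z + r}{2 r}$)
$- 89 s{\left(11,-7 \right)} \left(-88\right) = - 89 \frac{5 - 11 + 15 \left(-7\right)}{2 \left(-7\right)} \left(-88\right) = - 89 \cdot \frac{1}{2} \left(- \frac{1}{7}\right) \left(5 - 11 - 105\right) \left(-88\right) = - 89 \cdot \frac{1}{2} \left(- \frac{1}{7}\right) \left(-111\right) \left(-88\right) = \left(-89\right) \frac{111}{14} \left(-88\right) = \left(- \frac{9879}{14}\right) \left(-88\right) = \frac{434676}{7}$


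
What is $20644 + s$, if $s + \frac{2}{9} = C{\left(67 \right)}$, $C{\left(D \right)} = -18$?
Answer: $\frac{185632}{9} \approx 20626.0$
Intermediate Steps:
$s = - \frac{164}{9}$ ($s = - \frac{2}{9} - 18 = - \frac{164}{9} \approx -18.222$)
$20644 + s = 20644 - \frac{164}{9} = \frac{185632}{9}$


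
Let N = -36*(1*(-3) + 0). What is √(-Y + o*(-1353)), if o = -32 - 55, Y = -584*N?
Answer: 3*√20087 ≈ 425.19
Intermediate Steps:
N = 108 (N = -36*(-3 + 0) = -36*(-3) = 108)
Y = -63072 (Y = -584*108 = -63072)
o = -87
√(-Y + o*(-1353)) = √(-1*(-63072) - 87*(-1353)) = √(63072 + 117711) = √180783 = 3*√20087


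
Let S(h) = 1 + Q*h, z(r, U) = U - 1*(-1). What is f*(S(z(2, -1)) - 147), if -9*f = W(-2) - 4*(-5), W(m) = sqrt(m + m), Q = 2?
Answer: 2920/9 + 292*I/9 ≈ 324.44 + 32.444*I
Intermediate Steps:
W(m) = sqrt(2)*sqrt(m) (W(m) = sqrt(2*m) = sqrt(2)*sqrt(m))
z(r, U) = 1 + U (z(r, U) = U + 1 = 1 + U)
f = -20/9 - 2*I/9 (f = -(sqrt(2)*sqrt(-2) - 4*(-5))/9 = -(sqrt(2)*(I*sqrt(2)) + 20)/9 = -(2*I + 20)/9 = -(20 + 2*I)/9 = -20/9 - 2*I/9 ≈ -2.2222 - 0.22222*I)
S(h) = 1 + 2*h
f*(S(z(2, -1)) - 147) = (-20/9 - 2*I/9)*((1 + 2*(1 - 1)) - 147) = (-20/9 - 2*I/9)*((1 + 2*0) - 147) = (-20/9 - 2*I/9)*((1 + 0) - 147) = (-20/9 - 2*I/9)*(1 - 147) = (-20/9 - 2*I/9)*(-146) = 2920/9 + 292*I/9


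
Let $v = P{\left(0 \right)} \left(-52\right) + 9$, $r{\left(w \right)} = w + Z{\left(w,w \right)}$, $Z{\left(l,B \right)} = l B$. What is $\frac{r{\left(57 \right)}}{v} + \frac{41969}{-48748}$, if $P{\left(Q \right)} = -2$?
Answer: $\frac{156418391}{5508524} \approx 28.396$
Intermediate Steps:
$Z{\left(l,B \right)} = B l$
$r{\left(w \right)} = w + w^{2}$ ($r{\left(w \right)} = w + w w = w + w^{2}$)
$v = 113$ ($v = \left(-2\right) \left(-52\right) + 9 = 104 + 9 = 113$)
$\frac{r{\left(57 \right)}}{v} + \frac{41969}{-48748} = \frac{57 \left(1 + 57\right)}{113} + \frac{41969}{-48748} = 57 \cdot 58 \cdot \frac{1}{113} + 41969 \left(- \frac{1}{48748}\right) = 3306 \cdot \frac{1}{113} - \frac{41969}{48748} = \frac{3306}{113} - \frac{41969}{48748} = \frac{156418391}{5508524}$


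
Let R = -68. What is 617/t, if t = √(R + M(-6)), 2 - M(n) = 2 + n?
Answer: -617*I*√62/62 ≈ -78.359*I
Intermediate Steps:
M(n) = -n (M(n) = 2 - (2 + n) = 2 + (-2 - n) = -n)
t = I*√62 (t = √(-68 - 1*(-6)) = √(-68 + 6) = √(-62) = I*√62 ≈ 7.874*I)
617/t = 617/((I*√62)) = 617*(-I*√62/62) = -617*I*√62/62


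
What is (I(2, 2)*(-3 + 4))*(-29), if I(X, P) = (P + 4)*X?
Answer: -348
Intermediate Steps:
I(X, P) = X*(4 + P) (I(X, P) = (4 + P)*X = X*(4 + P))
(I(2, 2)*(-3 + 4))*(-29) = ((2*(4 + 2))*(-3 + 4))*(-29) = ((2*6)*1)*(-29) = (12*1)*(-29) = 12*(-29) = -348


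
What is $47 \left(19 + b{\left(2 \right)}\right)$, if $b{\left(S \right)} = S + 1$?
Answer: $1034$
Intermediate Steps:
$b{\left(S \right)} = 1 + S$
$47 \left(19 + b{\left(2 \right)}\right) = 47 \left(19 + \left(1 + 2\right)\right) = 47 \left(19 + 3\right) = 47 \cdot 22 = 1034$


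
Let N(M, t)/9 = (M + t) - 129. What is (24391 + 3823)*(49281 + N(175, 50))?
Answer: 1414791030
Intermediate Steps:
N(M, t) = -1161 + 9*M + 9*t (N(M, t) = 9*((M + t) - 129) = 9*(-129 + M + t) = -1161 + 9*M + 9*t)
(24391 + 3823)*(49281 + N(175, 50)) = (24391 + 3823)*(49281 + (-1161 + 9*175 + 9*50)) = 28214*(49281 + (-1161 + 1575 + 450)) = 28214*(49281 + 864) = 28214*50145 = 1414791030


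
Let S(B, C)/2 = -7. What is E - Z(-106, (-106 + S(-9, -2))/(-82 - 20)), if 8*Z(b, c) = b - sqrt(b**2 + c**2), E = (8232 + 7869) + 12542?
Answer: 114625/4 + sqrt(811901)/68 ≈ 28670.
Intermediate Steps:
S(B, C) = -14 (S(B, C) = 2*(-7) = -14)
E = 28643 (E = 16101 + 12542 = 28643)
Z(b, c) = -sqrt(b**2 + c**2)/8 + b/8 (Z(b, c) = (b - sqrt(b**2 + c**2))/8 = -sqrt(b**2 + c**2)/8 + b/8)
E - Z(-106, (-106 + S(-9, -2))/(-82 - 20)) = 28643 - (-sqrt((-106)**2 + ((-106 - 14)/(-82 - 20))**2)/8 + (1/8)*(-106)) = 28643 - (-sqrt(11236 + (-120/(-102))**2)/8 - 53/4) = 28643 - (-sqrt(11236 + (-120*(-1/102))**2)/8 - 53/4) = 28643 - (-sqrt(11236 + (20/17)**2)/8 - 53/4) = 28643 - (-sqrt(11236 + 400/289)/8 - 53/4) = 28643 - (-sqrt(811901)/68 - 53/4) = 28643 - (-53/4 - sqrt(811901)/68) = 28643 + (53/4 + sqrt(811901)/68) = 114625/4 + sqrt(811901)/68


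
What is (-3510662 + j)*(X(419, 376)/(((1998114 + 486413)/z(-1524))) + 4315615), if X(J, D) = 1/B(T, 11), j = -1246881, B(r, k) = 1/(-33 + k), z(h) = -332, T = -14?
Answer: -51011622505181663087/2484527 ≈ -2.0532e+13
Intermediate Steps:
X(J, D) = -22 (X(J, D) = 1/(1/(-33 + 11)) = 1/(1/(-22)) = 1/(-1/22) = -22)
(-3510662 + j)*(X(419, 376)/(((1998114 + 486413)/z(-1524))) + 4315615) = (-3510662 - 1246881)*(-22*(-332/(1998114 + 486413)) + 4315615) = -4757543*(-22/(2484527*(-1/332)) + 4315615) = -4757543*(-22/(-2484527/332) + 4315615) = -4757543*(-22*(-332/2484527) + 4315615) = -4757543*(7304/2484527 + 4315615) = -4757543*10722261996409/2484527 = -51011622505181663087/2484527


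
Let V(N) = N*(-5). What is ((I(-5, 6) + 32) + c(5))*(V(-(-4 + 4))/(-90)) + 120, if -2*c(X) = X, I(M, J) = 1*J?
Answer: 120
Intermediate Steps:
I(M, J) = J
c(X) = -X/2
V(N) = -5*N
((I(-5, 6) + 32) + c(5))*(V(-(-4 + 4))/(-90)) + 120 = ((6 + 32) - ½*5)*(-(-5)*(-4 + 4)/(-90)) + 120 = (38 - 5/2)*(-(-5)*0*(-1/90)) + 120 = 71*(-5*0*(-1/90))/2 + 120 = 71*(0*(-1/90))/2 + 120 = (71/2)*0 + 120 = 0 + 120 = 120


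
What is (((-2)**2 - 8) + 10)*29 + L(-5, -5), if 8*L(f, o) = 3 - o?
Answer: 175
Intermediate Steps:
L(f, o) = 3/8 - o/8 (L(f, o) = (3 - o)/8 = 3/8 - o/8)
(((-2)**2 - 8) + 10)*29 + L(-5, -5) = (((-2)**2 - 8) + 10)*29 + (3/8 - 1/8*(-5)) = ((4 - 8) + 10)*29 + (3/8 + 5/8) = (-4 + 10)*29 + 1 = 6*29 + 1 = 174 + 1 = 175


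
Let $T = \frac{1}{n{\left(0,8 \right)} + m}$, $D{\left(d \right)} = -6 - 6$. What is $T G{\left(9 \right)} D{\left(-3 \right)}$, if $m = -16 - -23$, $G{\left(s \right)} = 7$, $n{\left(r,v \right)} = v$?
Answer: $- \frac{28}{5} \approx -5.6$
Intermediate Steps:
$m = 7$ ($m = -16 + 23 = 7$)
$D{\left(d \right)} = -12$ ($D{\left(d \right)} = -6 - 6 = -12$)
$T = \frac{1}{15}$ ($T = \frac{1}{8 + 7} = \frac{1}{15} \approx 0.066667$)
$T G{\left(9 \right)} D{\left(-3 \right)} = \frac{1}{15} \cdot 7 \left(-12\right) = \frac{7}{15} \left(-12\right) = - \frac{28}{5}$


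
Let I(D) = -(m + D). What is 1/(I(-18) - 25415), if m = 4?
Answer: -1/25401 ≈ -3.9369e-5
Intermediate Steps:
I(D) = -4 - D (I(D) = -(4 + D) = -4 - D)
1/(I(-18) - 25415) = 1/((-4 - 1*(-18)) - 25415) = 1/((-4 + 18) - 25415) = 1/(14 - 25415) = 1/(-25401) = -1/25401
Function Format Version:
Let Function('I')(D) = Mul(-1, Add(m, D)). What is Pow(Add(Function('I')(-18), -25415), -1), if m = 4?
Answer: Rational(-1, 25401) ≈ -3.9369e-5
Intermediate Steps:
Function('I')(D) = Add(-4, Mul(-1, D)) (Function('I')(D) = Mul(-1, Add(4, D)) = Add(-4, Mul(-1, D)))
Pow(Add(Function('I')(-18), -25415), -1) = Pow(Add(Add(-4, Mul(-1, -18)), -25415), -1) = Pow(Add(Add(-4, 18), -25415), -1) = Pow(Add(14, -25415), -1) = Pow(-25401, -1) = Rational(-1, 25401)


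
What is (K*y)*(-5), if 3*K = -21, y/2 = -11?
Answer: -770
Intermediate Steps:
y = -22 (y = 2*(-11) = -22)
K = -7 (K = (⅓)*(-21) = -7)
(K*y)*(-5) = -7*(-22)*(-5) = 154*(-5) = -770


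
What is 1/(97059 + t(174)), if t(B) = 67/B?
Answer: 174/16888333 ≈ 1.0303e-5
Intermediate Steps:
1/(97059 + t(174)) = 1/(97059 + 67/174) = 1/(16888333/174) = 174/16888333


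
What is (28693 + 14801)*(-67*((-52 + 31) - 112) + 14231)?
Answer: 1006538148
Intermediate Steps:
(28693 + 14801)*(-67*((-52 + 31) - 112) + 14231) = 43494*(-67*(-21 - 112) + 14231) = 43494*(-67*(-133) + 14231) = 43494*(8911 + 14231) = 43494*23142 = 1006538148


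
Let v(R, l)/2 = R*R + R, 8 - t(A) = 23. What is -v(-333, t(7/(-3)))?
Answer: -221112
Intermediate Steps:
t(A) = -15 (t(A) = 8 - 1*23 = 8 - 23 = -15)
v(R, l) = 2*R + 2*R² (v(R, l) = 2*(R*R + R) = 2*(R² + R) = 2*(R + R²) = 2*R + 2*R²)
-v(-333, t(7/(-3))) = -2*(-333)*(1 - 333) = -2*(-333)*(-332) = -1*221112 = -221112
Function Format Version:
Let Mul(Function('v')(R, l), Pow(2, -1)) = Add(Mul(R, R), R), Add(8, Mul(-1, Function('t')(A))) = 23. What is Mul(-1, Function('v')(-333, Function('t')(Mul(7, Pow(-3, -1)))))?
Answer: -221112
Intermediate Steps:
Function('t')(A) = -15 (Function('t')(A) = Add(8, Mul(-1, 23)) = Add(8, -23) = -15)
Function('v')(R, l) = Add(Mul(2, R), Mul(2, Pow(R, 2))) (Function('v')(R, l) = Mul(2, Add(Mul(R, R), R)) = Mul(2, Add(Pow(R, 2), R)) = Mul(2, Add(R, Pow(R, 2))) = Add(Mul(2, R), Mul(2, Pow(R, 2))))
Mul(-1, Function('v')(-333, Function('t')(Mul(7, Pow(-3, -1))))) = Mul(-1, Mul(2, -333, Add(1, -333))) = Mul(-1, Mul(2, -333, -332)) = Mul(-1, 221112) = -221112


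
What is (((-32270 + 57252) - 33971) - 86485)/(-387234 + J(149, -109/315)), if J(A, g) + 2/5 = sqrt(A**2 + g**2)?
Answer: 366842932730316/1487883422900879 + 3007431*sqrt(2202906106)/1487883422900879 ≈ 0.24665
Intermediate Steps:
J(A, g) = -2/5 + sqrt(A**2 + g**2)
(((-32270 + 57252) - 33971) - 86485)/(-387234 + J(149, -109/315)) = (((-32270 + 57252) - 33971) - 86485)/(-387234 + (-2/5 + sqrt(149**2 + (-109/315)**2))) = ((24982 - 33971) - 86485)/(-387234 + (-2/5 + sqrt(22201 + (-109*1/315)**2))) = (-8989 - 86485)/(-387234 + (-2/5 + sqrt(22201 + (-109/315)**2))) = -95474/(-387234 + (-2/5 + sqrt(22201 + 11881/99225))) = -95474/(-387234 + (-2/5 + sqrt(2202906106/99225))) = -95474/(-387234 + (-2/5 + sqrt(2202906106)/315)) = -95474/(-1936172/5 + sqrt(2202906106)/315)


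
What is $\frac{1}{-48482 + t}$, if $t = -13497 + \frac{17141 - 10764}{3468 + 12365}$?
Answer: $- \frac{15833}{981307130} \approx -1.6135 \cdot 10^{-5}$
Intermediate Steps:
$t = - \frac{213691624}{15833}$ ($t = -13497 + \frac{6377}{15833} = - \frac{213691624}{15833} \approx -13497.0$)
$\frac{1}{-48482 + t} = \frac{1}{-48482 - \frac{213691624}{15833}} = \frac{1}{- \frac{981307130}{15833}} = - \frac{15833}{981307130}$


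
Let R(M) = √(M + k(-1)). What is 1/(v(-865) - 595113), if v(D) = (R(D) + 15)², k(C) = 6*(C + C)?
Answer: -I/(30*√877 + 595765*I) ≈ -1.6785e-6 - 2.5031e-9*I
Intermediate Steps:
k(C) = 12*C (k(C) = 6*(2*C) = 12*C)
R(M) = √(-12 + M) (R(M) = √(M + 12*(-1)) = √(M - 12) = √(-12 + M))
v(D) = (15 + √(-12 + D))² (v(D) = (√(-12 + D) + 15)² = (15 + √(-12 + D))²)
1/(v(-865) - 595113) = 1/((15 + √(-12 - 865))² - 595113) = 1/((15 + √(-877))² - 595113) = 1/((15 + I*√877)² - 595113) = 1/(-595113 + (15 + I*√877)²)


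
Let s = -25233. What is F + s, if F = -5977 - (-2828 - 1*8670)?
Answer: -19712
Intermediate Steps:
F = 5521 (F = -5977 - (-2828 - 8670) = -5977 - 1*(-11498) = -5977 + 11498 = 5521)
F + s = 5521 - 25233 = -19712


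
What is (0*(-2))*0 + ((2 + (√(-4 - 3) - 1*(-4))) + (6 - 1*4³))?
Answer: -52 + I*√7 ≈ -52.0 + 2.6458*I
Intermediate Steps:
(0*(-2))*0 + ((2 + (√(-4 - 3) - 1*(-4))) + (6 - 1*4³)) = 0*0 + ((2 + (√(-7) + 4)) + (6 - 1*64)) = 0 + ((2 + (I*√7 + 4)) + (6 - 64)) = 0 + ((2 + (4 + I*√7)) - 58) = 0 + ((6 + I*√7) - 58) = 0 + (-52 + I*√7) = -52 + I*√7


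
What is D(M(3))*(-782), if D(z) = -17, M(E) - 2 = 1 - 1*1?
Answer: 13294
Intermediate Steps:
M(E) = 2 (M(E) = 2 + (1 - 1*1) = 2 + (1 - 1) = 2 + 0 = 2)
D(M(3))*(-782) = -17*(-782) = 13294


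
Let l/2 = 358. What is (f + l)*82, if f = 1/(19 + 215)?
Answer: 6869345/117 ≈ 58712.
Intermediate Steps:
l = 716 (l = 2*358 = 716)
f = 1/234 ≈ 0.0042735
(f + l)*82 = (1/234 + 716)*82 = (167545/234)*82 = 6869345/117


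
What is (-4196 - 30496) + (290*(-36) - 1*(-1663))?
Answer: -43469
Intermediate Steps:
(-4196 - 30496) + (290*(-36) - 1*(-1663)) = -34692 + (-10440 + 1663) = -34692 - 8777 = -43469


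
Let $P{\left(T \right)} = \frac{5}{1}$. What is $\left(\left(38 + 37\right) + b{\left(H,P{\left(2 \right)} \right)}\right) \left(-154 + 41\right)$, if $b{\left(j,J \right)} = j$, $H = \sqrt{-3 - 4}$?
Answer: $-8475 - 113 i \sqrt{7} \approx -8475.0 - 298.97 i$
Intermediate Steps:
$H = i \sqrt{7}$ ($H = \sqrt{-7} = i \sqrt{7} \approx 2.6458 i$)
$P{\left(T \right)} = 5$ ($P{\left(T \right)} = 5 \cdot 1 = 5$)
$\left(\left(38 + 37\right) + b{\left(H,P{\left(2 \right)} \right)}\right) \left(-154 + 41\right) = \left(\left(38 + 37\right) + i \sqrt{7}\right) \left(-154 + 41\right) = \left(75 + i \sqrt{7}\right) \left(-113\right) = -8475 - 113 i \sqrt{7}$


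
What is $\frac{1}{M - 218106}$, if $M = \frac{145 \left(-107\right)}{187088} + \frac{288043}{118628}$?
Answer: $- \frac{5548468816}{1210141327363655} \approx -4.585 \cdot 10^{-6}$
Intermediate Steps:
$M = \frac{13012218841}{5548468816}$ ($M = \left(-15515\right) \frac{1}{187088} + 288043 \cdot \frac{1}{118628} = - \frac{15515}{187088} + \frac{288043}{118628} = \frac{13012218841}{5548468816} \approx 2.3452$)
$\frac{1}{M - 218106} = \frac{1}{\frac{13012218841}{5548468816} - 218106} = \frac{1}{- \frac{1210141327363655}{5548468816}} = - \frac{5548468816}{1210141327363655}$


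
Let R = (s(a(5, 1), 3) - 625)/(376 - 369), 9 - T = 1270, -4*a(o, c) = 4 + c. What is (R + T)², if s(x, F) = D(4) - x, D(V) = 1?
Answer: 1428764401/784 ≈ 1.8224e+6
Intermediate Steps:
a(o, c) = -1 - c/4 (a(o, c) = -(4 + c)/4 = -1 - c/4)
s(x, F) = 1 - x
T = -1261 (T = 9 - 1*1270 = 9 - 1270 = -1261)
R = -2491/28 (R = ((1 - (-1 - ¼*1)) - 625)/(376 - 369) = ((1 - (-1 - ¼)) - 625)/7 = ((1 - 1*(-5/4)) - 625)*(⅐) = ((1 + 5/4) - 625)*(⅐) = (9/4 - 625)*(⅐) = -2491/4*⅐ = -2491/28 ≈ -88.964)
(R + T)² = (-2491/28 - 1261)² = (-37799/28)² = 1428764401/784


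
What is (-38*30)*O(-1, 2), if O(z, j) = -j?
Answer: 2280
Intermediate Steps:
(-38*30)*O(-1, 2) = (-38*30)*(-1*2) = -1140*(-2) = 2280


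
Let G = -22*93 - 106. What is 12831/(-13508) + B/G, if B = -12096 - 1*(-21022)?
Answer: -9261545/1816826 ≈ -5.0976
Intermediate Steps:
B = 8926 (B = -12096 + 21022 = 8926)
G = -2152 (G = -2046 - 106 = -2152)
12831/(-13508) + B/G = 12831/(-13508) + 8926/(-2152) = 12831*(-1/13508) + 8926*(-1/2152) = -12831/13508 - 4463/1076 = -9261545/1816826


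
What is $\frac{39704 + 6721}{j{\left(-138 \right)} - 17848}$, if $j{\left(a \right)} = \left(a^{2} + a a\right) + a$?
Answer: $\frac{46425}{20102} \approx 2.3095$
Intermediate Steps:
$j{\left(a \right)} = a + 2 a^{2}$ ($j{\left(a \right)} = \left(a^{2} + a^{2}\right) + a = 2 a^{2} + a = a + 2 a^{2}$)
$\frac{39704 + 6721}{j{\left(-138 \right)} - 17848} = \frac{39704 + 6721}{- 138 \left(1 + 2 \left(-138\right)\right) - 17848} = \frac{46425}{- 138 \left(1 - 276\right) - 17848} = \frac{46425}{\left(-138\right) \left(-275\right) - 17848} = \frac{46425}{37950 - 17848} = \frac{46425}{20102}$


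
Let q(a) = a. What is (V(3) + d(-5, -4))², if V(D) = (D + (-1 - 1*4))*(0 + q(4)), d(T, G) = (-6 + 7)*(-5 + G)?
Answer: 289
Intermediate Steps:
d(T, G) = -5 + G (d(T, G) = 1*(-5 + G) = -5 + G)
V(D) = -20 + 4*D (V(D) = (D + (-1 - 1*4))*(0 + 4) = (D + (-1 - 4))*4 = (D - 5)*4 = (-5 + D)*4 = -20 + 4*D)
(V(3) + d(-5, -4))² = ((-20 + 4*3) + (-5 - 4))² = ((-20 + 12) - 9)² = (-8 - 9)² = (-17)² = 289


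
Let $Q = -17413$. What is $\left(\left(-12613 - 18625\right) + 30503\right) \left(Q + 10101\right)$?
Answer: $5374320$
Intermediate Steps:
$\left(\left(-12613 - 18625\right) + 30503\right) \left(Q + 10101\right) = \left(\left(-12613 - 18625\right) + 30503\right) \left(-17413 + 10101\right) = \left(\left(-12613 - 18625\right) + 30503\right) \left(-7312\right) = \left(-31238 + 30503\right) \left(-7312\right) = \left(-735\right) \left(-7312\right) = 5374320$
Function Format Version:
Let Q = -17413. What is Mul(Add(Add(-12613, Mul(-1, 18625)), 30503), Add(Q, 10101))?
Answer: 5374320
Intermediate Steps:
Mul(Add(Add(-12613, Mul(-1, 18625)), 30503), Add(Q, 10101)) = Mul(Add(Add(-12613, Mul(-1, 18625)), 30503), Add(-17413, 10101)) = Mul(Add(Add(-12613, -18625), 30503), -7312) = Mul(Add(-31238, 30503), -7312) = Mul(-735, -7312) = 5374320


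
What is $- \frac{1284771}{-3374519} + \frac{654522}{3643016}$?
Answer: $\frac{3444569117127}{6146713354652} \approx 0.56039$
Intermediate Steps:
$- \frac{1284771}{-3374519} + \frac{654522}{3643016} = \left(-1284771\right) \left(- \frac{1}{3374519}\right) + 654522 \cdot \frac{1}{3643016} = \frac{1284771}{3374519} + \frac{327261}{1821508} = \frac{3444569117127}{6146713354652}$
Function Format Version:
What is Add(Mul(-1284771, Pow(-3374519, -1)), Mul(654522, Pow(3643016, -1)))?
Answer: Rational(3444569117127, 6146713354652) ≈ 0.56039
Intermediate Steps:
Add(Mul(-1284771, Pow(-3374519, -1)), Mul(654522, Pow(3643016, -1))) = Add(Mul(-1284771, Rational(-1, 3374519)), Mul(654522, Rational(1, 3643016))) = Add(Rational(1284771, 3374519), Rational(327261, 1821508)) = Rational(3444569117127, 6146713354652)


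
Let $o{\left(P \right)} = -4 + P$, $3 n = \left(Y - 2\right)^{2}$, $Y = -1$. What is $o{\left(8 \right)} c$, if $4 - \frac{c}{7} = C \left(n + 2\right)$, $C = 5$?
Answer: $-588$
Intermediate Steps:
$n = 3$ ($n = \frac{\left(-1 - 2\right)^{2}}{3} = \frac{\left(-3\right)^{2}}{3} = \frac{1}{3} \cdot 9 = 3$)
$c = -147$ ($c = 28 - 7 \cdot 5 \left(3 + 2\right) = 28 - 7 \cdot 5 \cdot 5 = 28 - 175 = -147$)
$o{\left(8 \right)} c = \left(-4 + 8\right) \left(-147\right) = 4 \left(-147\right) = -588$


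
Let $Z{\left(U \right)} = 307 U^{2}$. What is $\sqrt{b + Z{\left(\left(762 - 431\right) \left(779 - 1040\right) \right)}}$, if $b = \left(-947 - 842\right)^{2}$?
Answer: $14 \sqrt{11690145403} \approx 1.5137 \cdot 10^{6}$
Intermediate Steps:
$b = 3200521$ ($b = \left(-1789\right)^{2} = 3200521$)
$\sqrt{b + Z{\left(\left(762 - 431\right) \left(779 - 1040\right) \right)}} = \sqrt{3200521 + 307 \left(\left(762 - 431\right) \left(779 - 1040\right)\right)^{2}} = \sqrt{3200521 + 307 \left(331 \left(-261\right)\right)^{2}} = \sqrt{3200521 + 307 \left(-86391\right)^{2}} = \sqrt{3200521 + 307 \cdot 7463404881} = \sqrt{3200521 + 2291265298467} = \sqrt{2291268498988} = 14 \sqrt{11690145403}$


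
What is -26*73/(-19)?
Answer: 1898/19 ≈ 99.895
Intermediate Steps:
-26*73/(-19) = -1898*(-1/19) = 1898/19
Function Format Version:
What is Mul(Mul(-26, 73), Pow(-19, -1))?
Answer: Rational(1898, 19) ≈ 99.895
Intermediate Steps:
Mul(Mul(-26, 73), Pow(-19, -1)) = Mul(-1898, Rational(-1, 19)) = Rational(1898, 19)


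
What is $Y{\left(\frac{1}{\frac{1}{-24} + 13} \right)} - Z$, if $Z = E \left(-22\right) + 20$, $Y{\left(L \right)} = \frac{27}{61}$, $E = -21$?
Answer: $- \frac{29375}{61} \approx -481.56$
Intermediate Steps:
$Y{\left(L \right)} = \frac{27}{61}$ ($Y{\left(L \right)} = 27 \cdot \frac{1}{61} = \frac{27}{61}$)
$Z = 482$ ($Z = \left(-21\right) \left(-22\right) + 20 = 462 + 20 = 482$)
$Y{\left(\frac{1}{\frac{1}{-24} + 13} \right)} - Z = \frac{27}{61} - 482 = - \frac{29375}{61}$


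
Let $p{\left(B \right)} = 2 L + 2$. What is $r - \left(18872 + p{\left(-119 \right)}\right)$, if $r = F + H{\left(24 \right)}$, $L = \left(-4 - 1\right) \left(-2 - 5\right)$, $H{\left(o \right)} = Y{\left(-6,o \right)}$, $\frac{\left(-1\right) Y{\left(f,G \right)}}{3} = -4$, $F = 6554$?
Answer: $-12378$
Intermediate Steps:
$Y{\left(f,G \right)} = 12$ ($Y{\left(f,G \right)} = \left(-3\right) \left(-4\right) = 12$)
$H{\left(o \right)} = 12$
$L = 35$ ($L = \left(-5\right) \left(-7\right) = 35$)
$p{\left(B \right)} = 72$ ($p{\left(B \right)} = 2 \cdot 35 + 2 = 70 + 2 = 72$)
$r = 6566$ ($r = 6554 + 12 = 6566$)
$r - \left(18872 + p{\left(-119 \right)}\right) = 6566 - 18944 = -12378$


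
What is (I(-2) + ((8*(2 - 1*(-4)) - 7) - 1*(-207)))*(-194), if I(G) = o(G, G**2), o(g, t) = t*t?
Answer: -51216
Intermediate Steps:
o(g, t) = t**2
I(G) = G**4 (I(G) = (G**2)**2 = G**4)
(I(-2) + ((8*(2 - 1*(-4)) - 7) - 1*(-207)))*(-194) = ((-2)**4 + ((8*(2 - 1*(-4)) - 7) - 1*(-207)))*(-194) = (16 + ((8*(2 + 4) - 7) + 207))*(-194) = (16 + ((8*6 - 7) + 207))*(-194) = (16 + ((48 - 7) + 207))*(-194) = (16 + (41 + 207))*(-194) = (16 + 248)*(-194) = 264*(-194) = -51216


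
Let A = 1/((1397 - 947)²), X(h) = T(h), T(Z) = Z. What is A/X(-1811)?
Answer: -1/366727500 ≈ -2.7268e-9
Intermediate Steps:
X(h) = h
A = 1/202500 (A = 1/(450²) = 1/202500 ≈ 4.9383e-6)
A/X(-1811) = (1/202500)/(-1811) = (1/202500)*(-1/1811) = -1/366727500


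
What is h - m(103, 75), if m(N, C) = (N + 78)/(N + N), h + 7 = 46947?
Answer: 9669459/206 ≈ 46939.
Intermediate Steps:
h = 46940 (h = -7 + 46947 = 46940)
m(N, C) = (78 + N)/(2*N) (m(N, C) = (78 + N)/((2*N)) = (78 + N)*(1/(2*N)) = (78 + N)/(2*N))
h - m(103, 75) = 46940 - (78 + 103)/(2*103) = 46940 - 181/(2*103) = 46940 - 1*181/206 = 46940 - 181/206 = 9669459/206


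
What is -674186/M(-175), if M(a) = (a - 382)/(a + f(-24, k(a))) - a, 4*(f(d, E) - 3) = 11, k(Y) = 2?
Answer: -456423922/120703 ≈ -3781.4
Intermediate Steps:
f(d, E) = 23/4 (f(d, E) = 3 + (¼)*11 = 3 + 11/4 = 23/4)
M(a) = -a + (-382 + a)/(23/4 + a) (M(a) = (a - 382)/(a + 23/4) - a = (-382 + a)/(23/4 + a) - a = -a + (-382 + a)/(23/4 + a))
-674186/M(-175) = -674186*(23 + 4*(-175))/(-1528 - 19*(-175) - 4*(-175)²) = -674186*(23 - 700)/(-1528 + 3325 - 4*30625) = -674186*(-677/(-1528 + 3325 - 122500)) = -674186/((-1/677*(-120703))) = -674186/120703/677 = -674186*677/120703 = -456423922/120703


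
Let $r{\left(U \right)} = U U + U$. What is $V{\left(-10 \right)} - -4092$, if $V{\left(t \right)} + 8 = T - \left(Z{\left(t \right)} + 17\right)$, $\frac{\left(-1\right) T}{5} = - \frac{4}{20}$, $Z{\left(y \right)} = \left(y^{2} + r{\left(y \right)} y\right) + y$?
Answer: $4878$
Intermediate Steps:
$r{\left(U \right)} = U + U^{2}$ ($r{\left(U \right)} = U^{2} + U = U + U^{2}$)
$Z{\left(y \right)} = y + y^{2} + y^{2} \left(1 + y\right)$ ($Z{\left(y \right)} = \left(y^{2} + y \left(1 + y\right) y\right) + y = \left(y^{2} + y^{2} \left(1 + y\right)\right) + y = y + y^{2} + y^{2} \left(1 + y\right)$)
$T = 1$ ($T = - 5 \left(- \frac{4}{20}\right) = - 5 \left(\left(-4\right) \frac{1}{20}\right) = \left(-5\right) \left(- \frac{1}{5}\right) = 1$)
$V{\left(t \right)} = -24 - t \left(1 + t + t \left(1 + t\right)\right)$ ($V{\left(t \right)} = -8 - \left(16 + t \left(1 + t + t \left(1 + t\right)\right)\right) = -24 - t \left(1 + t + t \left(1 + t\right)\right)$)
$V{\left(-10 \right)} - -4092 = \left(-24 - - 10 \left(1 - 10 - 10 \left(1 - 10\right)\right)\right) - -4092 = \left(-24 - - 10 \left(1 - 10 - -90\right)\right) + 4092 = \left(-24 - - 10 \left(1 - 10 + 90\right)\right) + 4092 = \left(-24 - \left(-10\right) 81\right) + 4092 = \left(-24 + 810\right) + 4092 = 786 + 4092 = 4878$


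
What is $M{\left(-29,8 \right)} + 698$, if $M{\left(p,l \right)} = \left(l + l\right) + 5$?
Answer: $719$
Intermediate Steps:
$M{\left(p,l \right)} = 5 + 2 l$ ($M{\left(p,l \right)} = 2 l + 5 = 5 + 2 l$)
$M{\left(-29,8 \right)} + 698 = \left(5 + 2 \cdot 8\right) + 698 = \left(5 + 16\right) + 698 = 21 + 698 = 719$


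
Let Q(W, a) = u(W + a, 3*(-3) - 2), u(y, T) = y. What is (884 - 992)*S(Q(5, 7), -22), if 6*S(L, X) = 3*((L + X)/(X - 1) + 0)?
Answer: -540/23 ≈ -23.478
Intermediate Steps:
Q(W, a) = W + a
S(L, X) = (L + X)/(2*(-1 + X)) (S(L, X) = (3*((L + X)/(X - 1) + 0))/6 = (3*((L + X)/(-1 + X) + 0))/6 = (3*((L + X)/(-1 + X)))/6 = (3*(L + X)/(-1 + X))/6 = (L + X)/(2*(-1 + X)))
(884 - 992)*S(Q(5, 7), -22) = (884 - 992)*(((5 + 7) - 22)/(2*(-1 - 22))) = -54*(12 - 22)/(-23) = -54*(-1)*(-10)/23 = -108*5/23 = -540/23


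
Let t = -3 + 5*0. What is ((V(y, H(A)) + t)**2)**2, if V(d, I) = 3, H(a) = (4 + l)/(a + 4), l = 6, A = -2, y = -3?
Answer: 0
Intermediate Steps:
H(a) = 10/(4 + a) (H(a) = (4 + 6)/(a + 4) = 10/(4 + a))
t = -3 (t = -3 + 0 = -3)
((V(y, H(A)) + t)**2)**2 = ((3 - 3)**2)**2 = (0**2)**2 = 0**2 = 0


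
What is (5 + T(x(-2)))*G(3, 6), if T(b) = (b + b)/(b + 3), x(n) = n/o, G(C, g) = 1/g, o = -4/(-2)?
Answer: ⅔ ≈ 0.66667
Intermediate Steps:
o = 2 (o = -4*(-½) = 2)
x(n) = n/2
T(b) = 2*b/(3 + b) (T(b) = (2*b)/(3 + b) = 2*b/(3 + b))
(5 + T(x(-2)))*G(3, 6) = (5 + 2*((½)*(-2))/(3 + (½)*(-2)))/6 = (5 + 2*(-1)/(3 - 1))*(⅙) = (5 + 2*(-1)/2)*(⅙) = (5 + 2*(-1)*(½))*(⅙) = (5 - 1)*(⅙) = 4*(⅙) = ⅔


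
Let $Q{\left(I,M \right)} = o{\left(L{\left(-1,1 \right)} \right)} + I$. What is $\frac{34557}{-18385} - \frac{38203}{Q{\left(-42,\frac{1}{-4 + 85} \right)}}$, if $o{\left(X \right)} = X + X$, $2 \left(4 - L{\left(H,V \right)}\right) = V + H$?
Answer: $\frac{701187217}{625090} \approx 1121.7$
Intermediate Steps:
$L{\left(H,V \right)} = 4 - \frac{H}{2} - \frac{V}{2}$ ($L{\left(H,V \right)} = 4 - \frac{V + H}{2} = 4 - \frac{H + V}{2} = 4 - \left(\frac{H}{2} + \frac{V}{2}\right) = 4 - \frac{H}{2} - \frac{V}{2}$)
$o{\left(X \right)} = 2 X$
$Q{\left(I,M \right)} = 8 + I$ ($Q{\left(I,M \right)} = 2 \left(4 - - \frac{1}{2} - \frac{1}{2}\right) + I = 2 \left(4 + \frac{1}{2} - \frac{1}{2}\right) + I = 2 \cdot 4 + I = 8 + I$)
$\frac{34557}{-18385} - \frac{38203}{Q{\left(-42,\frac{1}{-4 + 85} \right)}} = \frac{34557}{-18385} - \frac{38203}{8 - 42} = 34557 \left(- \frac{1}{18385}\right) - \frac{38203}{-34} = - \frac{34557}{18385} - - \frac{38203}{34} = - \frac{34557}{18385} + \frac{38203}{34} = \frac{701187217}{625090}$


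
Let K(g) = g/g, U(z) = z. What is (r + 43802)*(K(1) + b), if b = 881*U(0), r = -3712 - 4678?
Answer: 35412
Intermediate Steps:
r = -8390
K(g) = 1
b = 0 (b = 881*0 = 0)
(r + 43802)*(K(1) + b) = (-8390 + 43802)*(1 + 0) = 35412*1 = 35412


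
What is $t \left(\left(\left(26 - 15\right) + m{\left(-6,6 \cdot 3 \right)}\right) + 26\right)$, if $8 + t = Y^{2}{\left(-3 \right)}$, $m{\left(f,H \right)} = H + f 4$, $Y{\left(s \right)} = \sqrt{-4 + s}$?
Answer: $-465$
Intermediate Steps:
$m{\left(f,H \right)} = H + 4 f$
$t = -15$ ($t = -8 + \left(\sqrt{-4 - 3}\right)^{2} = -8 + \left(\sqrt{-7}\right)^{2} = -8 + \left(i \sqrt{7}\right)^{2} = -8 - 7 = -15$)
$t \left(\left(\left(26 - 15\right) + m{\left(-6,6 \cdot 3 \right)}\right) + 26\right) = - 15 \left(\left(\left(26 - 15\right) + \left(6 \cdot 3 + 4 \left(-6\right)\right)\right) + 26\right) = - 15 \left(\left(\left(26 - 15\right) + \left(18 - 24\right)\right) + 26\right) = - 15 \left(\left(11 - 6\right) + 26\right) = - 15 \left(5 + 26\right) = \left(-15\right) 31 = -465$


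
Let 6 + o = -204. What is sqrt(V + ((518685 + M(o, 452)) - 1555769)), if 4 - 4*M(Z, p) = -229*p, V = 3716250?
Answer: 2*sqrt(676261) ≈ 1644.7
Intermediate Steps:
o = -210 (o = -6 - 204 = -210)
M(Z, p) = 1 + 229*p/4 (M(Z, p) = 1 - (-229)*p/4 = 1 + 229*p/4)
sqrt(V + ((518685 + M(o, 452)) - 1555769)) = sqrt(3716250 + ((518685 + (1 + (229/4)*452)) - 1555769)) = sqrt(3716250 + ((518685 + (1 + 25877)) - 1555769)) = sqrt(3716250 + ((518685 + 25878) - 1555769)) = sqrt(3716250 + (544563 - 1555769)) = sqrt(3716250 - 1011206) = sqrt(2705044) = 2*sqrt(676261)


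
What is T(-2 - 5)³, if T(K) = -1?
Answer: -1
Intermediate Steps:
T(-2 - 5)³ = (-1)³ = -1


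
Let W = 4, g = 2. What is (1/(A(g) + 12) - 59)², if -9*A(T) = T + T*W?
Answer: 33327529/9604 ≈ 3470.2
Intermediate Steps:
A(T) = -5*T/9 (A(T) = -(T + T*4)/9 = -(T + 4*T)/9 = -5*T/9)
(1/(A(g) + 12) - 59)² = (1/(-5/9*2 + 12) - 59)² = (1/(-10/9 + 12) - 59)² = (1/(98/9) - 59)² = (9/98 - 59)² = (-5773/98)² = 33327529/9604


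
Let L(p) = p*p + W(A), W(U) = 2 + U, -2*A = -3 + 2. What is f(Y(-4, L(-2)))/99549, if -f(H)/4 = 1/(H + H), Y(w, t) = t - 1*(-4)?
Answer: -4/2090529 ≈ -1.9134e-6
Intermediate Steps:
A = 1/2 (A = -(-3 + 2)/2 = -1/2*(-1) = 1/2 ≈ 0.50000)
L(p) = 5/2 + p**2 (L(p) = p*p + (2 + 1/2) = p**2 + 5/2 = 5/2 + p**2)
Y(w, t) = 4 + t (Y(w, t) = t + 4 = 4 + t)
f(H) = -2/H (f(H) = -4/(H + H) = -4*1/(2*H) = -2/H)
f(Y(-4, L(-2)))/99549 = -2/(4 + (5/2 + (-2)**2))/99549 = -2/(4 + (5/2 + 4))*(1/99549) = -2/(4 + 13/2)*(1/99549) = -2/21/2*(1/99549) = -2*2/21*(1/99549) = -4/21*1/99549 = -4/2090529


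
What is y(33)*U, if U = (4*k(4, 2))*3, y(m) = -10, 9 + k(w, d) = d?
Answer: 840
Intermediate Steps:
k(w, d) = -9 + d
U = -84 (U = (4*(-9 + 2))*3 = (4*(-7))*3 = -28*3 = -84)
y(33)*U = -10*(-84) = 840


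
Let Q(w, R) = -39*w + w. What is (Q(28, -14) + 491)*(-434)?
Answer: 248682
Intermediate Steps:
Q(w, R) = -38*w
(Q(28, -14) + 491)*(-434) = (-38*28 + 491)*(-434) = (-1064 + 491)*(-434) = -573*(-434) = 248682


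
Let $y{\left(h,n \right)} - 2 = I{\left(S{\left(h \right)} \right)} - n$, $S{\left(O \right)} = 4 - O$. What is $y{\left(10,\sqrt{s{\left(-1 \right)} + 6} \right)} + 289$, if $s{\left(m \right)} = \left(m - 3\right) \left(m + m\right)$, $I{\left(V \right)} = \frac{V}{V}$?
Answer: $292 - \sqrt{14} \approx 288.26$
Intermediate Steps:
$I{\left(V \right)} = 1$
$s{\left(m \right)} = 2 m \left(-3 + m\right)$ ($s{\left(m \right)} = \left(-3 + m\right) 2 m = 2 m \left(-3 + m\right)$)
$y{\left(h,n \right)} = 3 - n$ ($y{\left(h,n \right)} = 2 - \left(-1 + n\right) = 3 - n$)
$y{\left(10,\sqrt{s{\left(-1 \right)} + 6} \right)} + 289 = \left(3 - \sqrt{2 \left(-1\right) \left(-3 - 1\right) + 6}\right) + 289 = \left(3 - \sqrt{2 \left(-1\right) \left(-4\right) + 6}\right) + 289 = \left(3 - \sqrt{8 + 6}\right) + 289 = \left(3 - \sqrt{14}\right) + 289 = 292 - \sqrt{14}$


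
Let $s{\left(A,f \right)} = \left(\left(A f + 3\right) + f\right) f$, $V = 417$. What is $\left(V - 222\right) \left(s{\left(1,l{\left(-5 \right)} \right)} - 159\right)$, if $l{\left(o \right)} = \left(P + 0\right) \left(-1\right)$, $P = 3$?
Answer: $-29250$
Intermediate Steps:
$l{\left(o \right)} = -3$ ($l{\left(o \right)} = \left(3 + 0\right) \left(-1\right) = 3 \left(-1\right) = -3$)
$s{\left(A,f \right)} = f \left(3 + f + A f\right)$ ($s{\left(A,f \right)} = \left(\left(3 + A f\right) + f\right) f = \left(3 + f + A f\right) f = f \left(3 + f + A f\right)$)
$\left(V - 222\right) \left(s{\left(1,l{\left(-5 \right)} \right)} - 159\right) = \left(417 - 222\right) \left(- 3 \left(3 - 3 + 1 \left(-3\right)\right) - 159\right) = 195 \left(- 3 \left(3 - 3 - 3\right) - 159\right) = 195 \left(\left(-3\right) \left(-3\right) - 159\right) = 195 \left(9 - 159\right) = 195 \left(-150\right) = -29250$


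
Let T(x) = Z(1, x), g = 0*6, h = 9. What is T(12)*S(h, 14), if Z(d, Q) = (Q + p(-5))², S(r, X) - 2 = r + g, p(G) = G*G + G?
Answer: 11264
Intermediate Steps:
p(G) = G + G² (p(G) = G² + G = G + G²)
g = 0
S(r, X) = 2 + r (S(r, X) = 2 + (r + 0) = 2 + r)
Z(d, Q) = (20 + Q)² (Z(d, Q) = (Q - 5*(1 - 5))² = (Q - 5*(-4))² = (Q + 20)² = (20 + Q)²)
T(x) = (20 + x)²
T(12)*S(h, 14) = (20 + 12)²*(2 + 9) = 32²*11 = 1024*11 = 11264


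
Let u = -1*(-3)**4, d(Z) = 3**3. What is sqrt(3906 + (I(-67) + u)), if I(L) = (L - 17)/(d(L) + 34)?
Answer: sqrt(14227701)/61 ≈ 61.835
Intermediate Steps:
d(Z) = 27
I(L) = -17/61 + L/61 (I(L) = (L - 17)/(27 + 34) = (-17 + L)/61 = (-17 + L)*(1/61) = -17/61 + L/61)
u = -81 (u = -1*81 = -81)
sqrt(3906 + (I(-67) + u)) = sqrt(3906 + ((-17/61 + (1/61)*(-67)) - 81)) = sqrt(3906 + ((-17/61 - 67/61) - 81)) = sqrt(3906 + (-84/61 - 81)) = sqrt(3906 - 5025/61) = sqrt(233241/61) = sqrt(14227701)/61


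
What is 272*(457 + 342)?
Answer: 217328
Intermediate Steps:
272*(457 + 342) = 272*799 = 217328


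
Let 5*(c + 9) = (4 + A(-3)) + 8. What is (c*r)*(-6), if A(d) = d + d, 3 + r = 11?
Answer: 1872/5 ≈ 374.40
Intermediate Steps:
r = 8 (r = -3 + 11 = 8)
A(d) = 2*d
c = -39/5 (c = -9 + ((4 + 2*(-3)) + 8)/5 = -9 + ((4 - 6) + 8)/5 = -9 + (-2 + 8)/5 = -9 + (⅕)*6 = -9 + 6/5 = -39/5 ≈ -7.8000)
(c*r)*(-6) = -39/5*8*(-6) = -312/5*(-6) = 1872/5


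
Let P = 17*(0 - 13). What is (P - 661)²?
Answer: 777924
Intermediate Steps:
P = -221 (P = 17*(-13) = -221)
(P - 661)² = (-221 - 661)² = (-882)² = 777924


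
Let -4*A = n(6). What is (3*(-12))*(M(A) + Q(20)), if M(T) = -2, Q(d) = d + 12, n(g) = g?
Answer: -1080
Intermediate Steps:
A = -3/2 (A = -1/4*6 = -3/2 ≈ -1.5000)
Q(d) = 12 + d
(3*(-12))*(M(A) + Q(20)) = (3*(-12))*(-2 + (12 + 20)) = -36*(-2 + 32) = -36*30 = -1080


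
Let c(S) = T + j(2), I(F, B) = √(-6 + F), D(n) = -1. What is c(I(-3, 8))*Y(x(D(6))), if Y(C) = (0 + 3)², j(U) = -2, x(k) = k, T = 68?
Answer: 594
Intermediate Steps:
c(S) = 66 (c(S) = 68 - 2 = 66)
Y(C) = 9 (Y(C) = 3² = 9)
c(I(-3, 8))*Y(x(D(6))) = 66*9 = 594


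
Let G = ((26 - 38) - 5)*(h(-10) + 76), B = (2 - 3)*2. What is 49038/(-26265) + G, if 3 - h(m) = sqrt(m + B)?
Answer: -11774311/8755 + 34*I*sqrt(3) ≈ -1344.9 + 58.89*I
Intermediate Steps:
B = -2 (B = -1*2 = -2)
h(m) = 3 - sqrt(-2 + m) (h(m) = 3 - sqrt(m - 2) = 3 - sqrt(-2 + m))
G = -1343 + 34*I*sqrt(3) (G = ((26 - 38) - 5)*((3 - sqrt(-2 - 10)) + 76) = (-12 - 5)*((3 - sqrt(-12)) + 76) = -17*((3 - 2*I*sqrt(3)) + 76) = -17*(79 - 2*I*sqrt(3)) = -1343 + 34*I*sqrt(3) ≈ -1343.0 + 58.89*I)
49038/(-26265) + G = 49038/(-26265) + (-1343 + 34*I*sqrt(3)) = 49038*(-1/26265) + (-1343 + 34*I*sqrt(3)) = -16346/8755 + (-1343 + 34*I*sqrt(3)) = -11774311/8755 + 34*I*sqrt(3)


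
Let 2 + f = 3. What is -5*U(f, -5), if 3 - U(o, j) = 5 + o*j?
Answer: -15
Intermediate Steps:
f = 1 (f = -2 + 3 = 1)
U(o, j) = -2 - j*o (U(o, j) = 3 - (5 + o*j) = 3 - (5 + j*o) = 3 + (-5 - j*o) = -2 - j*o)
-5*U(f, -5) = -5*(-2 - 1*(-5)*1) = -5*(-2 + 5) = -5*3 = -15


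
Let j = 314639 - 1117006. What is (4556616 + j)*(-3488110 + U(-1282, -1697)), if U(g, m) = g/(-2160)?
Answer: -14142849751267591/1080 ≈ -1.3095e+13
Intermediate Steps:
U(g, m) = -g/2160 (U(g, m) = g*(-1/2160) = -g/2160)
j = -802367
(4556616 + j)*(-3488110 + U(-1282, -1697)) = (4556616 - 802367)*(-3488110 - 1/2160*(-1282)) = 3754249*(-3488110 + 641/1080) = 3754249*(-3767158159/1080) = -14142849751267591/1080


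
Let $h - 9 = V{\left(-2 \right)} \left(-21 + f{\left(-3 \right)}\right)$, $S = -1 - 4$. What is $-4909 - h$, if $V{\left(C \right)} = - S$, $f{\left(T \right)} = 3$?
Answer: $-4828$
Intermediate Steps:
$S = -5$ ($S = -1 - 4 = -5$)
$V{\left(C \right)} = 5$ ($V{\left(C \right)} = \left(-1\right) \left(-5\right) = 5$)
$h = -81$ ($h = 9 + 5 \left(-21 + 3\right) = 9 + 5 \left(-18\right) = 9 - 90 = -81$)
$-4909 - h = -4909 - -81 = -4909 + 81 = -4828$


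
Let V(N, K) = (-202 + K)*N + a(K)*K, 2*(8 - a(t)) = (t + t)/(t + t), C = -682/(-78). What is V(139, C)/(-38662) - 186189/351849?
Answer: 57982108325/353682836988 ≈ 0.16394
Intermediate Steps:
C = 341/39 (C = -682*(-1/78) = 341/39 ≈ 8.7436)
a(t) = 15/2 (a(t) = 8 - (t + t)/(2*(t + t)) = 8 - 2*t/(2*(2*t)) = 8 - 2*t*1/(2*t)/2 = 8 - 1/2*1 = 8 - 1/2 = 15/2)
V(N, K) = 15*K/2 + N*(-202 + K) (V(N, K) = (-202 + K)*N + 15*K/2 = N*(-202 + K) + 15*K/2 = 15*K/2 + N*(-202 + K))
V(139, C)/(-38662) - 186189/351849 = (-202*139 + (15/2)*(341/39) + (341/39)*139)/(-38662) - 186189/351849 = (-28078 + 1705/26 + 47399/39)*(-1/38662) - 186189*1/351849 = -2090171/78*(-1/38662) - 62063/117283 = 2090171/3015636 - 62063/117283 = 57982108325/353682836988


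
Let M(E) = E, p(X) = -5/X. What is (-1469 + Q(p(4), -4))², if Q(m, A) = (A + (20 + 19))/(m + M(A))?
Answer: 19598329/9 ≈ 2.1776e+6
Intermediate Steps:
Q(m, A) = (39 + A)/(A + m) (Q(m, A) = (A + (20 + 19))/(m + A) = (A + 39)/(A + m) = (39 + A)/(A + m))
(-1469 + Q(p(4), -4))² = (-1469 + (39 - 4)/(-4 - 5/4))² = (-1469 + 35/(-4 - 5*¼))² = (-1469 + 35/(-4 - 5/4))² = (-1469 + 35/(-21/4))² = (-1469 - 4/21*35)² = (-1469 - 20/3)² = (-4427/3)² = 19598329/9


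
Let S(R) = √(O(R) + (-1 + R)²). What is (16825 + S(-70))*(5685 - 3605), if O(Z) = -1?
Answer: 34996000 + 24960*√35 ≈ 3.5144e+7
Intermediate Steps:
S(R) = √(-1 + (-1 + R)²)
(16825 + S(-70))*(5685 - 3605) = (16825 + √(-70*(-2 - 70)))*(5685 - 3605) = (16825 + √(-70*(-72)))*2080 = (16825 + √5040)*2080 = (16825 + 12*√35)*2080 = 34996000 + 24960*√35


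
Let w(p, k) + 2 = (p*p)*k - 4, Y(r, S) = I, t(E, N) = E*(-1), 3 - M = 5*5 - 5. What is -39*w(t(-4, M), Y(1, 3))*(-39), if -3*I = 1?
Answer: -17238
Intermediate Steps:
M = -17 (M = 3 - (5*5 - 5) = 3 - (25 - 5) = 3 - 1*20 = 3 - 20 = -17)
t(E, N) = -E
I = -⅓ (I = -⅓*1 = -⅓ ≈ -0.33333)
Y(r, S) = -⅓
w(p, k) = -6 + k*p² (w(p, k) = -2 + ((p*p)*k - 4) = -2 + (p²*k - 4) = -2 + (k*p² - 4) = -2 + (-4 + k*p²) = -6 + k*p²)
-39*w(t(-4, M), Y(1, 3))*(-39) = -39*(-6 - (-1*(-4))²/3)*(-39) = -39*(-6 - ⅓*4²)*(-39) = -39*(-6 - ⅓*16)*(-39) = -39*(-6 - 16/3)*(-39) = -39*(-34/3)*(-39) = 442*(-39) = -17238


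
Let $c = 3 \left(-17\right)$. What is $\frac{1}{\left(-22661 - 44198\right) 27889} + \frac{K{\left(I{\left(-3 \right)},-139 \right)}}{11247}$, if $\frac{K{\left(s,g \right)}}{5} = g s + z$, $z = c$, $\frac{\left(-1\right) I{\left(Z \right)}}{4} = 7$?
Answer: $\frac{1556966593096}{911804388339} \approx 1.7076$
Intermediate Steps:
$c = -51$
$I{\left(Z \right)} = -28$ ($I{\left(Z \right)} = \left(-4\right) 7 = -28$)
$z = -51$
$K{\left(s,g \right)} = -255 + 5 g s$ ($K{\left(s,g \right)} = 5 \left(g s - 51\right) = 5 \left(-51 + g s\right) = -255 + 5 g s$)
$\frac{1}{\left(-22661 - 44198\right) 27889} + \frac{K{\left(I{\left(-3 \right)},-139 \right)}}{11247} = \frac{1}{\left(-22661 - 44198\right) 27889} + \frac{-255 + 5 \left(-139\right) \left(-28\right)}{11247} = \frac{1}{-66859} \cdot \frac{1}{27889} + \left(-255 + 19460\right) \frac{1}{11247} = \left(- \frac{1}{66859}\right) \frac{1}{27889} + 19205 \cdot \frac{1}{11247} = - \frac{1}{1864630651} + \frac{835}{489} = \frac{1556966593096}{911804388339}$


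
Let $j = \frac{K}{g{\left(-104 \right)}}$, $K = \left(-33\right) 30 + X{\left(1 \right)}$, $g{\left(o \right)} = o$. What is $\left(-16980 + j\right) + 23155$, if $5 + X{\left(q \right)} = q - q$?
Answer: $\frac{643195}{104} \approx 6184.6$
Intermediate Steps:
$X{\left(q \right)} = -5$ ($X{\left(q \right)} = -5 + \left(q - q\right) = -5 + 0 = -5$)
$K = -995$ ($K = \left(-33\right) 30 - 5 = -990 - 5 = -995$)
$j = \frac{995}{104}$ ($j = - \frac{995}{-104} = \left(-995\right) \left(- \frac{1}{104}\right) = \frac{995}{104} \approx 9.5673$)
$\left(-16980 + j\right) + 23155 = \left(-16980 + \frac{995}{104}\right) + 23155 = - \frac{1764925}{104} + 23155 = \frac{643195}{104}$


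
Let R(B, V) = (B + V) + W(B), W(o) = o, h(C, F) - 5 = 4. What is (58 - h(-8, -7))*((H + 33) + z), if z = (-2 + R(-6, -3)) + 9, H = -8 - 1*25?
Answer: -392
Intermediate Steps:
h(C, F) = 9 (h(C, F) = 5 + 4 = 9)
H = -33 (H = -8 - 25 = -33)
R(B, V) = V + 2*B (R(B, V) = (B + V) + B = V + 2*B)
z = -8 (z = (-2 + (-3 + 2*(-6))) + 9 = (-2 + (-3 - 12)) + 9 = (-2 - 15) + 9 = -17 + 9 = -8)
(58 - h(-8, -7))*((H + 33) + z) = (58 - 1*9)*((-33 + 33) - 8) = (58 - 9)*(0 - 8) = 49*(-8) = -392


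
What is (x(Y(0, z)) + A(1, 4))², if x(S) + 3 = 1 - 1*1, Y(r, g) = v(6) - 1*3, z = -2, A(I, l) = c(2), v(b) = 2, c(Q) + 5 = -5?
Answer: 169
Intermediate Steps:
c(Q) = -10 (c(Q) = -5 - 5 = -10)
A(I, l) = -10
Y(r, g) = -1 (Y(r, g) = 2 - 1*3 = 2 - 3 = -1)
x(S) = -3 (x(S) = -3 + (1 - 1*1) = -3 + (1 - 1) = -3 + 0 = -3)
(x(Y(0, z)) + A(1, 4))² = (-3 - 10)² = (-13)² = 169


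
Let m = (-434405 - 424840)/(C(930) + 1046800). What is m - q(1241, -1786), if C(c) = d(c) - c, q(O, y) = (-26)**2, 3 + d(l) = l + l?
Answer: -709122697/1047727 ≈ -676.82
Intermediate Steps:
d(l) = -3 + 2*l (d(l) = -3 + (l + l) = -3 + 2*l)
q(O, y) = 676
C(c) = -3 + c (C(c) = (-3 + 2*c) - c = -3 + c)
m = -859245/1047727 (m = (-434405 - 424840)/((-3 + 930) + 1046800) = -859245/(927 + 1046800) = -859245/1047727 ≈ -0.82010)
m - q(1241, -1786) = -859245/1047727 - 1*676 = -859245/1047727 - 676 = -709122697/1047727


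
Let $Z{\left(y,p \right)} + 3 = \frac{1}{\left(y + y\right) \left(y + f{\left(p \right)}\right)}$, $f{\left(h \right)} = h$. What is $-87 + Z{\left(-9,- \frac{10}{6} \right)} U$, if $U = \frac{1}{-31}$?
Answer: $- \frac{517249}{5952} \approx -86.903$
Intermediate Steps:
$Z{\left(y,p \right)} = -3 + \frac{1}{2 y \left(p + y\right)}$ ($Z{\left(y,p \right)} = -3 + \frac{1}{\left(y + y\right) \left(y + p\right)} = -3 + \frac{1}{2 y \left(p + y\right)}$)
$U = - \frac{1}{31} \approx -0.032258$
$-87 + Z{\left(-9,- \frac{10}{6} \right)} U = -87 + \frac{1 - 6 \left(-9\right)^{2} - 6 \left(- \frac{10}{6}\right) \left(-9\right)}{2 \left(-9\right) \left(- \frac{10}{6} - 9\right)} \left(- \frac{1}{31}\right) = -87 + \frac{1}{2} \left(- \frac{1}{9}\right) \frac{1}{\left(-10\right) \frac{1}{6} - 9} \left(1 - 486 - 6 \left(\left(-10\right) \frac{1}{6}\right) \left(-9\right)\right) \left(- \frac{1}{31}\right) = -87 + \frac{1}{2} \left(- \frac{1}{9}\right) \frac{1}{- \frac{5}{3} - 9} \left(1 - 486 - \left(-10\right) \left(-9\right)\right) \left(- \frac{1}{31}\right) = -87 + \frac{1}{2} \left(- \frac{1}{9}\right) \frac{1}{- \frac{32}{3}} \left(1 - 486 - 90\right) \left(- \frac{1}{31}\right) = -87 + \frac{1}{2} \left(- \frac{1}{9}\right) \left(- \frac{3}{32}\right) \left(-575\right) \left(- \frac{1}{31}\right) = -87 - - \frac{575}{5952} = -87 + \frac{575}{5952} = - \frac{517249}{5952}$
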